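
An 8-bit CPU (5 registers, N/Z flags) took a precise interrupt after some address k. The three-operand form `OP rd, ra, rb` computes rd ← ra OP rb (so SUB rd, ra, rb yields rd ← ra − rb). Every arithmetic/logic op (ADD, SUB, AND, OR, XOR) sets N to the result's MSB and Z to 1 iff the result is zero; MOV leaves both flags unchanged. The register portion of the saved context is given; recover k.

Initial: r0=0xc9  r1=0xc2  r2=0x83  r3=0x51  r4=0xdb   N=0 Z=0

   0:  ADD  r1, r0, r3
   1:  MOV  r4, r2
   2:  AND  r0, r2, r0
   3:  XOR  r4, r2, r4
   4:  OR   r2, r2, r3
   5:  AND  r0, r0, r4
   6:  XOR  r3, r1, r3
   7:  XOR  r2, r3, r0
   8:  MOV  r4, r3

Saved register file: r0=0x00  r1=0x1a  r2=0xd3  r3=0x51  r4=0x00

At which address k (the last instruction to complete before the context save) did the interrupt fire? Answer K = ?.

after  0: r0=0xc9 r1=0x1a r2=0x83 r3=0x51 r4=0xdb  N=0 Z=0
after  1: r0=0xc9 r1=0x1a r2=0x83 r3=0x51 r4=0x83  N=0 Z=0
after  2: r0=0x81 r1=0x1a r2=0x83 r3=0x51 r4=0x83  N=1 Z=0
after  3: r0=0x81 r1=0x1a r2=0x83 r3=0x51 r4=0x00  N=0 Z=1
after  4: r0=0x81 r1=0x1a r2=0xd3 r3=0x51 r4=0x00  N=1 Z=0
after  5: r0=0x00 r1=0x1a r2=0xd3 r3=0x51 r4=0x00  N=0 Z=1
-- IRQ taken; context saved, return-PC = 6 --

K = 5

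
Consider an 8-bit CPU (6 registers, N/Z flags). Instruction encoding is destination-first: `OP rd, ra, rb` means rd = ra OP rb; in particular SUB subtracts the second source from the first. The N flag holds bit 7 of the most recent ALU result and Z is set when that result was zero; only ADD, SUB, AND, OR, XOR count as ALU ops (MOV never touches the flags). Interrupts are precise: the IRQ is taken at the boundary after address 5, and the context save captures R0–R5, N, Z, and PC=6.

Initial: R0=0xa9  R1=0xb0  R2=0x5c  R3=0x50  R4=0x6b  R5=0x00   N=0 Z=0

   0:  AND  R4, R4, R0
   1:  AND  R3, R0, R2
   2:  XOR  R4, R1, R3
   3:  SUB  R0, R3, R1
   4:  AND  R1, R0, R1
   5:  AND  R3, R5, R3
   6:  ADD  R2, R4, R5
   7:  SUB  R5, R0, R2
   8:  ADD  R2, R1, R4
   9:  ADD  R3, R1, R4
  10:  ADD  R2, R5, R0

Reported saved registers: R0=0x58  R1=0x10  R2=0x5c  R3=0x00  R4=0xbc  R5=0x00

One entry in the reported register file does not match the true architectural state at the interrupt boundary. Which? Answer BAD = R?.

after  0: R0=0xa9 R1=0xb0 R2=0x5c R3=0x50 R4=0x29 R5=0x00  N=0 Z=0
after  1: R0=0xa9 R1=0xb0 R2=0x5c R3=0x08 R4=0x29 R5=0x00  N=0 Z=0
after  2: R0=0xa9 R1=0xb0 R2=0x5c R3=0x08 R4=0xb8 R5=0x00  N=1 Z=0
after  3: R0=0x58 R1=0xb0 R2=0x5c R3=0x08 R4=0xb8 R5=0x00  N=0 Z=0
after  4: R0=0x58 R1=0x10 R2=0x5c R3=0x08 R4=0xb8 R5=0x00  N=0 Z=0
after  5: R0=0x58 R1=0x10 R2=0x5c R3=0x00 R4=0xb8 R5=0x00  N=0 Z=1
-- IRQ taken; context saved, return-PC = 6 --
mismatch: R4: reported 0xbc vs actual 0xb8

BAD = R4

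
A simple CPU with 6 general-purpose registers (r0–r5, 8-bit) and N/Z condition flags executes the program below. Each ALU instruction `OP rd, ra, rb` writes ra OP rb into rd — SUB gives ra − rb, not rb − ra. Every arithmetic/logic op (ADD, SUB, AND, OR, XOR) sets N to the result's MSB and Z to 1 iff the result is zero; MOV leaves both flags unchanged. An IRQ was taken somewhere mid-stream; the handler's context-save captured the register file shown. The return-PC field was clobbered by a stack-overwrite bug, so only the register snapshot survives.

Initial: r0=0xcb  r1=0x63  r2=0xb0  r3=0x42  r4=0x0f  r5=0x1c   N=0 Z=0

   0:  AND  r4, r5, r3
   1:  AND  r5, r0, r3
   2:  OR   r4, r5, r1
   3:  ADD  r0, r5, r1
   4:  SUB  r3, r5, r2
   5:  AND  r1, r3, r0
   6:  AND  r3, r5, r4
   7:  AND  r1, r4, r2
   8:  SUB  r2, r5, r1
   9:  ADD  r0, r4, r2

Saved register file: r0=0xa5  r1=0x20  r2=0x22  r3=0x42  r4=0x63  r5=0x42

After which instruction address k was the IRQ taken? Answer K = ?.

after  0: r0=0xcb r1=0x63 r2=0xb0 r3=0x42 r4=0x00 r5=0x1c  N=0 Z=1
after  1: r0=0xcb r1=0x63 r2=0xb0 r3=0x42 r4=0x00 r5=0x42  N=0 Z=0
after  2: r0=0xcb r1=0x63 r2=0xb0 r3=0x42 r4=0x63 r5=0x42  N=0 Z=0
after  3: r0=0xa5 r1=0x63 r2=0xb0 r3=0x42 r4=0x63 r5=0x42  N=1 Z=0
after  4: r0=0xa5 r1=0x63 r2=0xb0 r3=0x92 r4=0x63 r5=0x42  N=1 Z=0
after  5: r0=0xa5 r1=0x80 r2=0xb0 r3=0x92 r4=0x63 r5=0x42  N=1 Z=0
after  6: r0=0xa5 r1=0x80 r2=0xb0 r3=0x42 r4=0x63 r5=0x42  N=0 Z=0
after  7: r0=0xa5 r1=0x20 r2=0xb0 r3=0x42 r4=0x63 r5=0x42  N=0 Z=0
after  8: r0=0xa5 r1=0x20 r2=0x22 r3=0x42 r4=0x63 r5=0x42  N=0 Z=0
-- IRQ taken; context saved, return-PC = 9 --

K = 8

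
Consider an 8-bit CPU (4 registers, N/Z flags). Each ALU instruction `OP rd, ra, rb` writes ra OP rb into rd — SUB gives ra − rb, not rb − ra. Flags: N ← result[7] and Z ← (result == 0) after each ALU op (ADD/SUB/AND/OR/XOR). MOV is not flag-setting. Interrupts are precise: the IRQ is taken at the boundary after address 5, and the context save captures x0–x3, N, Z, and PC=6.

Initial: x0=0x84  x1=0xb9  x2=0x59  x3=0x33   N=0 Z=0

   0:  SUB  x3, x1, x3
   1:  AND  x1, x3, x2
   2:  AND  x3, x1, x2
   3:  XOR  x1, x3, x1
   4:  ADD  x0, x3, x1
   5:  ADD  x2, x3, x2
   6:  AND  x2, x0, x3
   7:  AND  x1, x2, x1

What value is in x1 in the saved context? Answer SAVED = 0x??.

SAVED = 0x00

after  0: x0=0x84 x1=0xb9 x2=0x59 x3=0x86  N=1 Z=0
after  1: x0=0x84 x1=0x00 x2=0x59 x3=0x86  N=0 Z=1
after  2: x0=0x84 x1=0x00 x2=0x59 x3=0x00  N=0 Z=1
after  3: x0=0x84 x1=0x00 x2=0x59 x3=0x00  N=0 Z=1
after  4: x0=0x00 x1=0x00 x2=0x59 x3=0x00  N=0 Z=1
after  5: x0=0x00 x1=0x00 x2=0x59 x3=0x00  N=0 Z=0
-- IRQ taken; context saved, return-PC = 6 --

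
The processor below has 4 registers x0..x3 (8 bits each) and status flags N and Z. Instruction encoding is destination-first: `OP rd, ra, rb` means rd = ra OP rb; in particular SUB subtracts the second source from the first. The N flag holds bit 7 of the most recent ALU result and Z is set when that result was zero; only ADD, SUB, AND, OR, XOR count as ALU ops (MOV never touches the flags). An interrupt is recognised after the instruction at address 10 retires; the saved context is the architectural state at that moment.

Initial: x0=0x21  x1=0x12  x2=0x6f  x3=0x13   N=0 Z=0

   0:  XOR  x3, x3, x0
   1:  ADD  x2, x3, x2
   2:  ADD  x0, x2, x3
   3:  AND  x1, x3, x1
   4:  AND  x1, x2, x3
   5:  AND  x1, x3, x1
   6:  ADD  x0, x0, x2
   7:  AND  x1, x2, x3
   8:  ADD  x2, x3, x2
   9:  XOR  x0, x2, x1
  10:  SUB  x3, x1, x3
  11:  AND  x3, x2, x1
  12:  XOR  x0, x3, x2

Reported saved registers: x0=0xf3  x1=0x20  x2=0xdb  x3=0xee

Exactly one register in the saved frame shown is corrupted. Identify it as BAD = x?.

BAD = x2

after  0: x0=0x21 x1=0x12 x2=0x6f x3=0x32  N=0 Z=0
after  1: x0=0x21 x1=0x12 x2=0xa1 x3=0x32  N=1 Z=0
after  2: x0=0xd3 x1=0x12 x2=0xa1 x3=0x32  N=1 Z=0
after  3: x0=0xd3 x1=0x12 x2=0xa1 x3=0x32  N=0 Z=0
after  4: x0=0xd3 x1=0x20 x2=0xa1 x3=0x32  N=0 Z=0
after  5: x0=0xd3 x1=0x20 x2=0xa1 x3=0x32  N=0 Z=0
after  6: x0=0x74 x1=0x20 x2=0xa1 x3=0x32  N=0 Z=0
after  7: x0=0x74 x1=0x20 x2=0xa1 x3=0x32  N=0 Z=0
after  8: x0=0x74 x1=0x20 x2=0xd3 x3=0x32  N=1 Z=0
after  9: x0=0xf3 x1=0x20 x2=0xd3 x3=0x32  N=1 Z=0
after 10: x0=0xf3 x1=0x20 x2=0xd3 x3=0xee  N=1 Z=0
-- IRQ taken; context saved, return-PC = 11 --
mismatch: x2: reported 0xdb vs actual 0xd3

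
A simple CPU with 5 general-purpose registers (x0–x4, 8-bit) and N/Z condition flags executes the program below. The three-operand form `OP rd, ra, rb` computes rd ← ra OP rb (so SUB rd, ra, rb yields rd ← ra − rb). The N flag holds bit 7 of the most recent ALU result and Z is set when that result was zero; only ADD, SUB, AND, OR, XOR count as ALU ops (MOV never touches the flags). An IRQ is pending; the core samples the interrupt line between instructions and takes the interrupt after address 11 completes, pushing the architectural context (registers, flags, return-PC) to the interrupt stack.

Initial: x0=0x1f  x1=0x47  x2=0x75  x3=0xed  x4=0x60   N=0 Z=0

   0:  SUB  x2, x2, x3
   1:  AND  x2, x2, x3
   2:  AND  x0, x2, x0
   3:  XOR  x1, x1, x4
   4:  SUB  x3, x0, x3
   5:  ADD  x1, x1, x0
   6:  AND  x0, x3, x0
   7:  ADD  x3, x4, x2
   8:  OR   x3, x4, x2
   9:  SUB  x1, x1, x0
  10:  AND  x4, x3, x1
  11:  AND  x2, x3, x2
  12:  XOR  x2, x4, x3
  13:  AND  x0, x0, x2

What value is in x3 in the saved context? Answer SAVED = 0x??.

after  0: x0=0x1f x1=0x47 x2=0x88 x3=0xed x4=0x60  N=1 Z=0
after  1: x0=0x1f x1=0x47 x2=0x88 x3=0xed x4=0x60  N=1 Z=0
after  2: x0=0x08 x1=0x47 x2=0x88 x3=0xed x4=0x60  N=0 Z=0
after  3: x0=0x08 x1=0x27 x2=0x88 x3=0xed x4=0x60  N=0 Z=0
after  4: x0=0x08 x1=0x27 x2=0x88 x3=0x1b x4=0x60  N=0 Z=0
after  5: x0=0x08 x1=0x2f x2=0x88 x3=0x1b x4=0x60  N=0 Z=0
after  6: x0=0x08 x1=0x2f x2=0x88 x3=0x1b x4=0x60  N=0 Z=0
after  7: x0=0x08 x1=0x2f x2=0x88 x3=0xe8 x4=0x60  N=1 Z=0
after  8: x0=0x08 x1=0x2f x2=0x88 x3=0xe8 x4=0x60  N=1 Z=0
after  9: x0=0x08 x1=0x27 x2=0x88 x3=0xe8 x4=0x60  N=0 Z=0
after 10: x0=0x08 x1=0x27 x2=0x88 x3=0xe8 x4=0x20  N=0 Z=0
after 11: x0=0x08 x1=0x27 x2=0x88 x3=0xe8 x4=0x20  N=1 Z=0
-- IRQ taken; context saved, return-PC = 12 --

SAVED = 0xe8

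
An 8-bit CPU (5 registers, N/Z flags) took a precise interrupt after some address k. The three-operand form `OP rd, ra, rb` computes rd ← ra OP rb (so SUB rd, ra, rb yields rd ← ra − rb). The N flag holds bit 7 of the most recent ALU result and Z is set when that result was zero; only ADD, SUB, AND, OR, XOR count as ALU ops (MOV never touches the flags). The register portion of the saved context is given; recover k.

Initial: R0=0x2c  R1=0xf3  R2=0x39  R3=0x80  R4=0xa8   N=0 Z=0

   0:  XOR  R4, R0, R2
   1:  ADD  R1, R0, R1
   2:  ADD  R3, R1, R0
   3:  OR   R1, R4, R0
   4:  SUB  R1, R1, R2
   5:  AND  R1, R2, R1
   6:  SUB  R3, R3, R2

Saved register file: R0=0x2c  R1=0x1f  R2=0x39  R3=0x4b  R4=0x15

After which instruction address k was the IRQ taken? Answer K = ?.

after  0: R0=0x2c R1=0xf3 R2=0x39 R3=0x80 R4=0x15  N=0 Z=0
after  1: R0=0x2c R1=0x1f R2=0x39 R3=0x80 R4=0x15  N=0 Z=0
after  2: R0=0x2c R1=0x1f R2=0x39 R3=0x4b R4=0x15  N=0 Z=0
-- IRQ taken; context saved, return-PC = 3 --

K = 2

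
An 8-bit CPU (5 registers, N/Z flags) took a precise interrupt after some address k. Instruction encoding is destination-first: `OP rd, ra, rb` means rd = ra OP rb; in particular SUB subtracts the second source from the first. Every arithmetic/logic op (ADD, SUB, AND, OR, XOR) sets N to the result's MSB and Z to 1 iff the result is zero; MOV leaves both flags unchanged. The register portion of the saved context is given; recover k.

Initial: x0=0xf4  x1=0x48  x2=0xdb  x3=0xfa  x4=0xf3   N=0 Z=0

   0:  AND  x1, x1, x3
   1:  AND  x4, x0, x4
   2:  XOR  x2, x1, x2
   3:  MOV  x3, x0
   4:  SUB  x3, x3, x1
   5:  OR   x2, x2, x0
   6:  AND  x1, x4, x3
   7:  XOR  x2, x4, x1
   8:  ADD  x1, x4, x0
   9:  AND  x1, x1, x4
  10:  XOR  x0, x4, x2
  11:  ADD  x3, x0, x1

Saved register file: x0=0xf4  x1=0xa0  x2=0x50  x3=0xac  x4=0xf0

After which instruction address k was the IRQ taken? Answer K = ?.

K = 7

after  0: x0=0xf4 x1=0x48 x2=0xdb x3=0xfa x4=0xf3  N=0 Z=0
after  1: x0=0xf4 x1=0x48 x2=0xdb x3=0xfa x4=0xf0  N=1 Z=0
after  2: x0=0xf4 x1=0x48 x2=0x93 x3=0xfa x4=0xf0  N=1 Z=0
after  3: x0=0xf4 x1=0x48 x2=0x93 x3=0xf4 x4=0xf0  N=1 Z=0
after  4: x0=0xf4 x1=0x48 x2=0x93 x3=0xac x4=0xf0  N=1 Z=0
after  5: x0=0xf4 x1=0x48 x2=0xf7 x3=0xac x4=0xf0  N=1 Z=0
after  6: x0=0xf4 x1=0xa0 x2=0xf7 x3=0xac x4=0xf0  N=1 Z=0
after  7: x0=0xf4 x1=0xa0 x2=0x50 x3=0xac x4=0xf0  N=0 Z=0
-- IRQ taken; context saved, return-PC = 8 --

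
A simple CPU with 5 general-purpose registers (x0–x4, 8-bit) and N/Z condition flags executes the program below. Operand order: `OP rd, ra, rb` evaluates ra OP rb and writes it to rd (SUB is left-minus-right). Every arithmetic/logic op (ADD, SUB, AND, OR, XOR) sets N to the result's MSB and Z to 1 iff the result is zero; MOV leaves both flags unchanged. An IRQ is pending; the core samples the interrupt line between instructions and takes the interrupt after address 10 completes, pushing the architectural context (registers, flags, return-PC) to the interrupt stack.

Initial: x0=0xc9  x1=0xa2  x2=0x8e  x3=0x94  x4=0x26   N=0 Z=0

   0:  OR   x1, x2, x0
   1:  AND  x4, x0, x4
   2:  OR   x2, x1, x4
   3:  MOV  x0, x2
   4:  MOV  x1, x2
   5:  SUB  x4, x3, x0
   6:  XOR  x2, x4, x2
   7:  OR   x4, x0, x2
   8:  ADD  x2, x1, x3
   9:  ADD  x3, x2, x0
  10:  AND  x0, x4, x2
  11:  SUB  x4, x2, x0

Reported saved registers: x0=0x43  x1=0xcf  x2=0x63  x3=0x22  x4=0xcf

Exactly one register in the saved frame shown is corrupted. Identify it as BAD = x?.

BAD = x3

after  0: x0=0xc9 x1=0xcf x2=0x8e x3=0x94 x4=0x26  N=1 Z=0
after  1: x0=0xc9 x1=0xcf x2=0x8e x3=0x94 x4=0x00  N=0 Z=1
after  2: x0=0xc9 x1=0xcf x2=0xcf x3=0x94 x4=0x00  N=1 Z=0
after  3: x0=0xcf x1=0xcf x2=0xcf x3=0x94 x4=0x00  N=1 Z=0
after  4: x0=0xcf x1=0xcf x2=0xcf x3=0x94 x4=0x00  N=1 Z=0
after  5: x0=0xcf x1=0xcf x2=0xcf x3=0x94 x4=0xc5  N=1 Z=0
after  6: x0=0xcf x1=0xcf x2=0x0a x3=0x94 x4=0xc5  N=0 Z=0
after  7: x0=0xcf x1=0xcf x2=0x0a x3=0x94 x4=0xcf  N=1 Z=0
after  8: x0=0xcf x1=0xcf x2=0x63 x3=0x94 x4=0xcf  N=0 Z=0
after  9: x0=0xcf x1=0xcf x2=0x63 x3=0x32 x4=0xcf  N=0 Z=0
after 10: x0=0x43 x1=0xcf x2=0x63 x3=0x32 x4=0xcf  N=0 Z=0
-- IRQ taken; context saved, return-PC = 11 --
mismatch: x3: reported 0x22 vs actual 0x32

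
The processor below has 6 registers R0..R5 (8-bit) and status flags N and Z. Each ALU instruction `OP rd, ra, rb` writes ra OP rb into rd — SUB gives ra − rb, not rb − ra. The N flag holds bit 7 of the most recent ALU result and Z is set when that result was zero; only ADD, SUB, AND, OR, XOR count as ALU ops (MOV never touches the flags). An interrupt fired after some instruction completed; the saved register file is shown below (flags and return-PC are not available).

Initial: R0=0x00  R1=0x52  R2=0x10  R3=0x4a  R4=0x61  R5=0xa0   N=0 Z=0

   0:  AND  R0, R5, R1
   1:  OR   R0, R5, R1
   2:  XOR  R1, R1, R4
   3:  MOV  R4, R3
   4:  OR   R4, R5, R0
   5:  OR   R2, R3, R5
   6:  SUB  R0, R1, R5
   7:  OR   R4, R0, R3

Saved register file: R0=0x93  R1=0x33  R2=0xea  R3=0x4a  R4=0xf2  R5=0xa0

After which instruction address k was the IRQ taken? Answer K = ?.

K = 6

after  0: R0=0x00 R1=0x52 R2=0x10 R3=0x4a R4=0x61 R5=0xa0  N=0 Z=1
after  1: R0=0xf2 R1=0x52 R2=0x10 R3=0x4a R4=0x61 R5=0xa0  N=1 Z=0
after  2: R0=0xf2 R1=0x33 R2=0x10 R3=0x4a R4=0x61 R5=0xa0  N=0 Z=0
after  3: R0=0xf2 R1=0x33 R2=0x10 R3=0x4a R4=0x4a R5=0xa0  N=0 Z=0
after  4: R0=0xf2 R1=0x33 R2=0x10 R3=0x4a R4=0xf2 R5=0xa0  N=1 Z=0
after  5: R0=0xf2 R1=0x33 R2=0xea R3=0x4a R4=0xf2 R5=0xa0  N=1 Z=0
after  6: R0=0x93 R1=0x33 R2=0xea R3=0x4a R4=0xf2 R5=0xa0  N=1 Z=0
-- IRQ taken; context saved, return-PC = 7 --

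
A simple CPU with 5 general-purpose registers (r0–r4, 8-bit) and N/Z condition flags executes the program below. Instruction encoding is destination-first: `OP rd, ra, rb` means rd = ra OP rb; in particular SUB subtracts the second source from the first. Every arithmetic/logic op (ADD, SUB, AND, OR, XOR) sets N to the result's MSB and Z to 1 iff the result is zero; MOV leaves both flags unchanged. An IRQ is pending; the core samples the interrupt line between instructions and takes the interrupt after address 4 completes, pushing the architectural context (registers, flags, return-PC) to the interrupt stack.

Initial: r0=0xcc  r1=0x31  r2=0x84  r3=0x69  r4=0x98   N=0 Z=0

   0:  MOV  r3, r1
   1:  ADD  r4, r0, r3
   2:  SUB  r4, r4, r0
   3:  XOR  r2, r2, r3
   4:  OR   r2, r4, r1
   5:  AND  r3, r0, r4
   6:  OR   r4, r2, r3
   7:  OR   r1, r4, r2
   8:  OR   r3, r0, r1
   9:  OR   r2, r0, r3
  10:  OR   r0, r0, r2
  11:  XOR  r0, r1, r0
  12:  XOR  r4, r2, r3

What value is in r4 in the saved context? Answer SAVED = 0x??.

SAVED = 0x31

after  0: r0=0xcc r1=0x31 r2=0x84 r3=0x31 r4=0x98  N=0 Z=0
after  1: r0=0xcc r1=0x31 r2=0x84 r3=0x31 r4=0xfd  N=1 Z=0
after  2: r0=0xcc r1=0x31 r2=0x84 r3=0x31 r4=0x31  N=0 Z=0
after  3: r0=0xcc r1=0x31 r2=0xb5 r3=0x31 r4=0x31  N=1 Z=0
after  4: r0=0xcc r1=0x31 r2=0x31 r3=0x31 r4=0x31  N=0 Z=0
-- IRQ taken; context saved, return-PC = 5 --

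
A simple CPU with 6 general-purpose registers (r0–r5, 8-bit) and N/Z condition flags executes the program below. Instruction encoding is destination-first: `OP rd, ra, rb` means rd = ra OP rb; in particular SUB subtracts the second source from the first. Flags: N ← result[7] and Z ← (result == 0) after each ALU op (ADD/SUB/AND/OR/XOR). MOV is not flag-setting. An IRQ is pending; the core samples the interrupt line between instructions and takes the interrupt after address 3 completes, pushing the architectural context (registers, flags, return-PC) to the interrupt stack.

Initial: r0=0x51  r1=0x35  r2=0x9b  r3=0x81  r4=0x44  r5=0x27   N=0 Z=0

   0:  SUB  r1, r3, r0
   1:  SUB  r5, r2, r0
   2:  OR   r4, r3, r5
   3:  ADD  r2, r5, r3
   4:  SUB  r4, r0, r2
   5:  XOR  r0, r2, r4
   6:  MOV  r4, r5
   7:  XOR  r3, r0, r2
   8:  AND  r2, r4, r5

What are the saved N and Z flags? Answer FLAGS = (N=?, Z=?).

FLAGS = (N=1, Z=0)

after  0: r0=0x51 r1=0x30 r2=0x9b r3=0x81 r4=0x44 r5=0x27  N=0 Z=0
after  1: r0=0x51 r1=0x30 r2=0x9b r3=0x81 r4=0x44 r5=0x4a  N=0 Z=0
after  2: r0=0x51 r1=0x30 r2=0x9b r3=0x81 r4=0xcb r5=0x4a  N=1 Z=0
after  3: r0=0x51 r1=0x30 r2=0xcb r3=0x81 r4=0xcb r5=0x4a  N=1 Z=0
-- IRQ taken; context saved, return-PC = 4 --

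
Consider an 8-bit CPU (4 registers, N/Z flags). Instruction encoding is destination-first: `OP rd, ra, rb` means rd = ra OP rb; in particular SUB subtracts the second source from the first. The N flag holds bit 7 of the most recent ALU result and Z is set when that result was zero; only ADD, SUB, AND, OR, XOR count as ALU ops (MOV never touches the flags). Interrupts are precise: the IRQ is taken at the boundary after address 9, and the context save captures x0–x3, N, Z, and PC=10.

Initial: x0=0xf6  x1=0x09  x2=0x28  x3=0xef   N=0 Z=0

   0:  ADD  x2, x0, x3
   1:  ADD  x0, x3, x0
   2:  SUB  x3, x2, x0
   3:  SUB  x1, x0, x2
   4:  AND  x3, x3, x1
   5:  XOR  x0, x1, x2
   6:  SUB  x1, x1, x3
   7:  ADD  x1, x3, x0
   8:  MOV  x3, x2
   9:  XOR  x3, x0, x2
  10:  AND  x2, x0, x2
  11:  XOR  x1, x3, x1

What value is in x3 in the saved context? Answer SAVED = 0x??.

SAVED = 0x00

after  0: x0=0xf6 x1=0x09 x2=0xe5 x3=0xef  N=1 Z=0
after  1: x0=0xe5 x1=0x09 x2=0xe5 x3=0xef  N=1 Z=0
after  2: x0=0xe5 x1=0x09 x2=0xe5 x3=0x00  N=0 Z=1
after  3: x0=0xe5 x1=0x00 x2=0xe5 x3=0x00  N=0 Z=1
after  4: x0=0xe5 x1=0x00 x2=0xe5 x3=0x00  N=0 Z=1
after  5: x0=0xe5 x1=0x00 x2=0xe5 x3=0x00  N=1 Z=0
after  6: x0=0xe5 x1=0x00 x2=0xe5 x3=0x00  N=0 Z=1
after  7: x0=0xe5 x1=0xe5 x2=0xe5 x3=0x00  N=1 Z=0
after  8: x0=0xe5 x1=0xe5 x2=0xe5 x3=0xe5  N=1 Z=0
after  9: x0=0xe5 x1=0xe5 x2=0xe5 x3=0x00  N=0 Z=1
-- IRQ taken; context saved, return-PC = 10 --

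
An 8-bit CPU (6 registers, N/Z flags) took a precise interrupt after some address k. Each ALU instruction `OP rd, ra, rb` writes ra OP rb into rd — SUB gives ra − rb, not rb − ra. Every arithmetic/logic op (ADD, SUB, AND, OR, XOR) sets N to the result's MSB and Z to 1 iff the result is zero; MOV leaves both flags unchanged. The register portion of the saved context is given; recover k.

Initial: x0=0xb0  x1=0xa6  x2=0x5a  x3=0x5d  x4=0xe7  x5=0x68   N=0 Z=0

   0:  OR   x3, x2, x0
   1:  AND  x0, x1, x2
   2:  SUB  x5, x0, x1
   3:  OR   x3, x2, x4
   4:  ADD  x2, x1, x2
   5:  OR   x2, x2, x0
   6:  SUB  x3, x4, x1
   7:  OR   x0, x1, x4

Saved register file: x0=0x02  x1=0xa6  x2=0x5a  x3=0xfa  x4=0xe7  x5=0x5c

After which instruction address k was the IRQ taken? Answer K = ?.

K = 2

after  0: x0=0xb0 x1=0xa6 x2=0x5a x3=0xfa x4=0xe7 x5=0x68  N=1 Z=0
after  1: x0=0x02 x1=0xa6 x2=0x5a x3=0xfa x4=0xe7 x5=0x68  N=0 Z=0
after  2: x0=0x02 x1=0xa6 x2=0x5a x3=0xfa x4=0xe7 x5=0x5c  N=0 Z=0
-- IRQ taken; context saved, return-PC = 3 --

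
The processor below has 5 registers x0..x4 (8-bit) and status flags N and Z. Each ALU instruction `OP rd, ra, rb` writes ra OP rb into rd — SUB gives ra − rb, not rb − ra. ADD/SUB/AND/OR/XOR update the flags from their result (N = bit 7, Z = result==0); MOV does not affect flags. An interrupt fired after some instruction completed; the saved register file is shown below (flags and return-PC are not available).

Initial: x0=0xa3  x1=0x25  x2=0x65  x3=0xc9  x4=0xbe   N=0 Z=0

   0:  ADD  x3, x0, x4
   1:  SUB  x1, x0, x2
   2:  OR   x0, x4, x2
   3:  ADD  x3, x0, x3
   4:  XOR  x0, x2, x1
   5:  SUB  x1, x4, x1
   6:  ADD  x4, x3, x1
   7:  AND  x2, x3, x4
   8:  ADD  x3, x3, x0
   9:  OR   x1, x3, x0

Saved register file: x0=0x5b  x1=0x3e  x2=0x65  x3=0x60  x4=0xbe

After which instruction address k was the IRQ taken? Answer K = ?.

after  0: x0=0xa3 x1=0x25 x2=0x65 x3=0x61 x4=0xbe  N=0 Z=0
after  1: x0=0xa3 x1=0x3e x2=0x65 x3=0x61 x4=0xbe  N=0 Z=0
after  2: x0=0xff x1=0x3e x2=0x65 x3=0x61 x4=0xbe  N=1 Z=0
after  3: x0=0xff x1=0x3e x2=0x65 x3=0x60 x4=0xbe  N=0 Z=0
after  4: x0=0x5b x1=0x3e x2=0x65 x3=0x60 x4=0xbe  N=0 Z=0
-- IRQ taken; context saved, return-PC = 5 --

K = 4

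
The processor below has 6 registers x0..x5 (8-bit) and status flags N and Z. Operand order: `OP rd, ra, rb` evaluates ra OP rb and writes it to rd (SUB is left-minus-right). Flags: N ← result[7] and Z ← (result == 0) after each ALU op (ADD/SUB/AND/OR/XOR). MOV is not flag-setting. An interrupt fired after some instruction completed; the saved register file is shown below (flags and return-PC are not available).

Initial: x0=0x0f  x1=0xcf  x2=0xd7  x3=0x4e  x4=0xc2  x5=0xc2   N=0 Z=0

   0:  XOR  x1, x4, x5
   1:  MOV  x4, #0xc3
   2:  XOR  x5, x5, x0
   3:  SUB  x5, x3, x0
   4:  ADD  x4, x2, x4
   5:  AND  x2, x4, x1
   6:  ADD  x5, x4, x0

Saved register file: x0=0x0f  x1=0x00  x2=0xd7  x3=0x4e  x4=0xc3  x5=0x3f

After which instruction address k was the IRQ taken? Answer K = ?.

K = 3

after  0: x0=0x0f x1=0x00 x2=0xd7 x3=0x4e x4=0xc2 x5=0xc2  N=0 Z=1
after  1: x0=0x0f x1=0x00 x2=0xd7 x3=0x4e x4=0xc3 x5=0xc2  N=0 Z=1
after  2: x0=0x0f x1=0x00 x2=0xd7 x3=0x4e x4=0xc3 x5=0xcd  N=1 Z=0
after  3: x0=0x0f x1=0x00 x2=0xd7 x3=0x4e x4=0xc3 x5=0x3f  N=0 Z=0
-- IRQ taken; context saved, return-PC = 4 --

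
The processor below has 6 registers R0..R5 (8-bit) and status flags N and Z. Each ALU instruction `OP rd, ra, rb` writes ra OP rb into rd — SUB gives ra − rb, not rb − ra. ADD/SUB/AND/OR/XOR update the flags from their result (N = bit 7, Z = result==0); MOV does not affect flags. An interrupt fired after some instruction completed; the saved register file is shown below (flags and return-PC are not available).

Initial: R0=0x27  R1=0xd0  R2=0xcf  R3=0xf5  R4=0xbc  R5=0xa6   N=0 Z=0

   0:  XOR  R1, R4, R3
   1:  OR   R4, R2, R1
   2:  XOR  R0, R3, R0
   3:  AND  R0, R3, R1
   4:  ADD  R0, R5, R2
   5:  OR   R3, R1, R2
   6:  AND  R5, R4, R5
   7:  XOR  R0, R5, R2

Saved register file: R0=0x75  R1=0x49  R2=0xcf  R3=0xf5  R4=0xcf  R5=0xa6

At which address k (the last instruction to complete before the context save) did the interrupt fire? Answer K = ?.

K = 4

after  0: R0=0x27 R1=0x49 R2=0xcf R3=0xf5 R4=0xbc R5=0xa6  N=0 Z=0
after  1: R0=0x27 R1=0x49 R2=0xcf R3=0xf5 R4=0xcf R5=0xa6  N=1 Z=0
after  2: R0=0xd2 R1=0x49 R2=0xcf R3=0xf5 R4=0xcf R5=0xa6  N=1 Z=0
after  3: R0=0x41 R1=0x49 R2=0xcf R3=0xf5 R4=0xcf R5=0xa6  N=0 Z=0
after  4: R0=0x75 R1=0x49 R2=0xcf R3=0xf5 R4=0xcf R5=0xa6  N=0 Z=0
-- IRQ taken; context saved, return-PC = 5 --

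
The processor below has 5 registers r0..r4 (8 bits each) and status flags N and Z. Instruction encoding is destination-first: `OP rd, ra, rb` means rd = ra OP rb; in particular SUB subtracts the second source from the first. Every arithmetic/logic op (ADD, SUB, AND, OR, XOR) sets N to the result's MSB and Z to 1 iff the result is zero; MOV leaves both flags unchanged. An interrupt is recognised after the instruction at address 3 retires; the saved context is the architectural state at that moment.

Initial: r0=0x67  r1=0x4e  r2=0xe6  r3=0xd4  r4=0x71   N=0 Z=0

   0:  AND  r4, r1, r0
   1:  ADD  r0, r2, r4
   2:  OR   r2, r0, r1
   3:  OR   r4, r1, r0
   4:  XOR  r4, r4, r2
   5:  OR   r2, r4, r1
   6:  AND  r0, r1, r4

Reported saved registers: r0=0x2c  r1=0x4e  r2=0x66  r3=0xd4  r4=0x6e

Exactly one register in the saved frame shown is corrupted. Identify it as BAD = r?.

BAD = r2

after  0: r0=0x67 r1=0x4e r2=0xe6 r3=0xd4 r4=0x46  N=0 Z=0
after  1: r0=0x2c r1=0x4e r2=0xe6 r3=0xd4 r4=0x46  N=0 Z=0
after  2: r0=0x2c r1=0x4e r2=0x6e r3=0xd4 r4=0x46  N=0 Z=0
after  3: r0=0x2c r1=0x4e r2=0x6e r3=0xd4 r4=0x6e  N=0 Z=0
-- IRQ taken; context saved, return-PC = 4 --
mismatch: r2: reported 0x66 vs actual 0x6e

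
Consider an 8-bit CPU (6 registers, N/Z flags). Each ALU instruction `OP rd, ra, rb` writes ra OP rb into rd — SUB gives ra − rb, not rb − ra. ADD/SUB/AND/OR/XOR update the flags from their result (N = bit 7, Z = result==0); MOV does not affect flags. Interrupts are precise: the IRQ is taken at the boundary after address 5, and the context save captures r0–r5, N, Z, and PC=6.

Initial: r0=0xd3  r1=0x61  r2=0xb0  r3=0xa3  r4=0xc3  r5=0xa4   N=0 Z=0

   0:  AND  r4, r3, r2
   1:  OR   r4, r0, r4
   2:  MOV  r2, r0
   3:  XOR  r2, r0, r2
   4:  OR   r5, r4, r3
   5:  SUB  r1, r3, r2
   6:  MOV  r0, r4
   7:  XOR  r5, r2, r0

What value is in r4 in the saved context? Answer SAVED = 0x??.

SAVED = 0xf3

after  0: r0=0xd3 r1=0x61 r2=0xb0 r3=0xa3 r4=0xa0 r5=0xa4  N=1 Z=0
after  1: r0=0xd3 r1=0x61 r2=0xb0 r3=0xa3 r4=0xf3 r5=0xa4  N=1 Z=0
after  2: r0=0xd3 r1=0x61 r2=0xd3 r3=0xa3 r4=0xf3 r5=0xa4  N=1 Z=0
after  3: r0=0xd3 r1=0x61 r2=0x00 r3=0xa3 r4=0xf3 r5=0xa4  N=0 Z=1
after  4: r0=0xd3 r1=0x61 r2=0x00 r3=0xa3 r4=0xf3 r5=0xf3  N=1 Z=0
after  5: r0=0xd3 r1=0xa3 r2=0x00 r3=0xa3 r4=0xf3 r5=0xf3  N=1 Z=0
-- IRQ taken; context saved, return-PC = 6 --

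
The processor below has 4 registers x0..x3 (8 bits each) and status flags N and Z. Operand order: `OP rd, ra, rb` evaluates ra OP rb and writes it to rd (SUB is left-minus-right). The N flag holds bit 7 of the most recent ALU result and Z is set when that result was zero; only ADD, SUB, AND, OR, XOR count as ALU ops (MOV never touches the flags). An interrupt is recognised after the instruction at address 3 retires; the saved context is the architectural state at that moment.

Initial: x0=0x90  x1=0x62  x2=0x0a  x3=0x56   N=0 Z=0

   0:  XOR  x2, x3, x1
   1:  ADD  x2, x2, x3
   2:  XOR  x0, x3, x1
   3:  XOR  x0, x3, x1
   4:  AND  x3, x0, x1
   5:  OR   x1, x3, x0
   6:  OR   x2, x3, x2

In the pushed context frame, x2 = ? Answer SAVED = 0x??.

SAVED = 0x8a

after  0: x0=0x90 x1=0x62 x2=0x34 x3=0x56  N=0 Z=0
after  1: x0=0x90 x1=0x62 x2=0x8a x3=0x56  N=1 Z=0
after  2: x0=0x34 x1=0x62 x2=0x8a x3=0x56  N=0 Z=0
after  3: x0=0x34 x1=0x62 x2=0x8a x3=0x56  N=0 Z=0
-- IRQ taken; context saved, return-PC = 4 --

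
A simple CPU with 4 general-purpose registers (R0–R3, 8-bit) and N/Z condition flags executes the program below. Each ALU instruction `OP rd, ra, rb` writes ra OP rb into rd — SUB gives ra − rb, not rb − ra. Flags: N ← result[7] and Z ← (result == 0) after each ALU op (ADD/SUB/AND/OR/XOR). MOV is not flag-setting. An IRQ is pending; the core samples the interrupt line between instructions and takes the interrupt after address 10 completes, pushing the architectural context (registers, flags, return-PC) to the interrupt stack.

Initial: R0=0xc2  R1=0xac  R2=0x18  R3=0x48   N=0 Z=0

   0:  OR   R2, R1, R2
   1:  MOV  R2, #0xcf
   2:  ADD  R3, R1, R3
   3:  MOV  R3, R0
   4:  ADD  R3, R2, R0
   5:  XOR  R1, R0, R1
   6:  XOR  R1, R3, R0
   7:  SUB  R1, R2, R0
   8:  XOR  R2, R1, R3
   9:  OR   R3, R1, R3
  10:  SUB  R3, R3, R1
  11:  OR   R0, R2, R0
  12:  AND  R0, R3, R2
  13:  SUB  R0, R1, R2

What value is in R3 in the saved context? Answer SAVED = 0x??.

after  0: R0=0xc2 R1=0xac R2=0xbc R3=0x48  N=1 Z=0
after  1: R0=0xc2 R1=0xac R2=0xcf R3=0x48  N=1 Z=0
after  2: R0=0xc2 R1=0xac R2=0xcf R3=0xf4  N=1 Z=0
after  3: R0=0xc2 R1=0xac R2=0xcf R3=0xc2  N=1 Z=0
after  4: R0=0xc2 R1=0xac R2=0xcf R3=0x91  N=1 Z=0
after  5: R0=0xc2 R1=0x6e R2=0xcf R3=0x91  N=0 Z=0
after  6: R0=0xc2 R1=0x53 R2=0xcf R3=0x91  N=0 Z=0
after  7: R0=0xc2 R1=0x0d R2=0xcf R3=0x91  N=0 Z=0
after  8: R0=0xc2 R1=0x0d R2=0x9c R3=0x91  N=1 Z=0
after  9: R0=0xc2 R1=0x0d R2=0x9c R3=0x9d  N=1 Z=0
after 10: R0=0xc2 R1=0x0d R2=0x9c R3=0x90  N=1 Z=0
-- IRQ taken; context saved, return-PC = 11 --

SAVED = 0x90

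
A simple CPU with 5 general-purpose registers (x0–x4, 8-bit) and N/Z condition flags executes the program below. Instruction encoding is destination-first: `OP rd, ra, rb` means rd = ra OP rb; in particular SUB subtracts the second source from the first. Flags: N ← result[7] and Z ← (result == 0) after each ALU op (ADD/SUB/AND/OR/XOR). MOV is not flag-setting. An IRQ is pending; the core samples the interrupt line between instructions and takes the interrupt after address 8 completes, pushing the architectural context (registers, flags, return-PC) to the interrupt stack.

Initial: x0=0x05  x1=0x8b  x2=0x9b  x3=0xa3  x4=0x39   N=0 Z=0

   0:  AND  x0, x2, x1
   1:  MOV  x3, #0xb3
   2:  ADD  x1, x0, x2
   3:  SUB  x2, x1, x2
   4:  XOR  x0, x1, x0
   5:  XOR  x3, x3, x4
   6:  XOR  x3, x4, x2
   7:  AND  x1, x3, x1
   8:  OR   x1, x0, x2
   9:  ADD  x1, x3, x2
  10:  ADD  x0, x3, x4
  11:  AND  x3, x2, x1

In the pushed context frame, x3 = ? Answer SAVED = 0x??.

SAVED = 0xb2

after  0: x0=0x8b x1=0x8b x2=0x9b x3=0xa3 x4=0x39  N=1 Z=0
after  1: x0=0x8b x1=0x8b x2=0x9b x3=0xb3 x4=0x39  N=1 Z=0
after  2: x0=0x8b x1=0x26 x2=0x9b x3=0xb3 x4=0x39  N=0 Z=0
after  3: x0=0x8b x1=0x26 x2=0x8b x3=0xb3 x4=0x39  N=1 Z=0
after  4: x0=0xad x1=0x26 x2=0x8b x3=0xb3 x4=0x39  N=1 Z=0
after  5: x0=0xad x1=0x26 x2=0x8b x3=0x8a x4=0x39  N=1 Z=0
after  6: x0=0xad x1=0x26 x2=0x8b x3=0xb2 x4=0x39  N=1 Z=0
after  7: x0=0xad x1=0x22 x2=0x8b x3=0xb2 x4=0x39  N=0 Z=0
after  8: x0=0xad x1=0xaf x2=0x8b x3=0xb2 x4=0x39  N=1 Z=0
-- IRQ taken; context saved, return-PC = 9 --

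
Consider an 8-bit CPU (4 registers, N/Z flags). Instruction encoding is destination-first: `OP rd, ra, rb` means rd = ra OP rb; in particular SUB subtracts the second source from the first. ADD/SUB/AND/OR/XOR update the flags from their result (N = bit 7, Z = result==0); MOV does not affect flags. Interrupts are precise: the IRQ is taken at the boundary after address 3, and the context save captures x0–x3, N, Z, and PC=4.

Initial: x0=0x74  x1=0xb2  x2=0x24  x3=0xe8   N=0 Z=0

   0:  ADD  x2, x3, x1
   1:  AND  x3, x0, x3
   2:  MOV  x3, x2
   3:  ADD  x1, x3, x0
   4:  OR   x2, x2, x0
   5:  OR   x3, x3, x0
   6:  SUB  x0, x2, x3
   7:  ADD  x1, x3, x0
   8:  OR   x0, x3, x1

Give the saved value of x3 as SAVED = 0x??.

after  0: x0=0x74 x1=0xb2 x2=0x9a x3=0xe8  N=1 Z=0
after  1: x0=0x74 x1=0xb2 x2=0x9a x3=0x60  N=0 Z=0
after  2: x0=0x74 x1=0xb2 x2=0x9a x3=0x9a  N=0 Z=0
after  3: x0=0x74 x1=0x0e x2=0x9a x3=0x9a  N=0 Z=0
-- IRQ taken; context saved, return-PC = 4 --

SAVED = 0x9a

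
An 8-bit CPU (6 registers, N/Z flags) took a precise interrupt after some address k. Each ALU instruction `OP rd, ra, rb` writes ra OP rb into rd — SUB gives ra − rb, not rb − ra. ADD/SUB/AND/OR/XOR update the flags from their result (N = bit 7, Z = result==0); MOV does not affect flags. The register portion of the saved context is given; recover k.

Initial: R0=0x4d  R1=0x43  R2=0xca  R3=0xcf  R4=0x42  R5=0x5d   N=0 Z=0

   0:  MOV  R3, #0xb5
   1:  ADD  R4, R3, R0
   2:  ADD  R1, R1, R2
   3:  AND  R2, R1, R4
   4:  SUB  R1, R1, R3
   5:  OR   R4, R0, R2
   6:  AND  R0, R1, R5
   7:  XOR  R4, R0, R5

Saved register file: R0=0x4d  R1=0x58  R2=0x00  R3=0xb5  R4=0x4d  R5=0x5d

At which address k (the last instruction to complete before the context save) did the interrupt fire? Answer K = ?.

after  0: R0=0x4d R1=0x43 R2=0xca R3=0xb5 R4=0x42 R5=0x5d  N=0 Z=0
after  1: R0=0x4d R1=0x43 R2=0xca R3=0xb5 R4=0x02 R5=0x5d  N=0 Z=0
after  2: R0=0x4d R1=0x0d R2=0xca R3=0xb5 R4=0x02 R5=0x5d  N=0 Z=0
after  3: R0=0x4d R1=0x0d R2=0x00 R3=0xb5 R4=0x02 R5=0x5d  N=0 Z=1
after  4: R0=0x4d R1=0x58 R2=0x00 R3=0xb5 R4=0x02 R5=0x5d  N=0 Z=0
after  5: R0=0x4d R1=0x58 R2=0x00 R3=0xb5 R4=0x4d R5=0x5d  N=0 Z=0
-- IRQ taken; context saved, return-PC = 6 --

K = 5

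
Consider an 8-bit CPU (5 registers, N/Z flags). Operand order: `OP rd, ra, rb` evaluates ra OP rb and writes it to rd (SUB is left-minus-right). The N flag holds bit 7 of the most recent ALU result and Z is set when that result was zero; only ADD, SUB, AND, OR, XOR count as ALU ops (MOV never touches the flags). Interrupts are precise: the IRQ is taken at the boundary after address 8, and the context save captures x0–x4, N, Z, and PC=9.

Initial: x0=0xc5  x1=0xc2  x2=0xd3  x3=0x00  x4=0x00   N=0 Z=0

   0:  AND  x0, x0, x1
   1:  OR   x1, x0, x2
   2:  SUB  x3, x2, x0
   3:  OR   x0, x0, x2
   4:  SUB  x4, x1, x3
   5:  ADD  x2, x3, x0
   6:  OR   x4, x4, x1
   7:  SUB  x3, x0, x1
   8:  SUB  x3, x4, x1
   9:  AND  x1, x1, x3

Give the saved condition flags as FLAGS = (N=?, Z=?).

FLAGS = (N=0, Z=1)

after  0: x0=0xc0 x1=0xc2 x2=0xd3 x3=0x00 x4=0x00  N=1 Z=0
after  1: x0=0xc0 x1=0xd3 x2=0xd3 x3=0x00 x4=0x00  N=1 Z=0
after  2: x0=0xc0 x1=0xd3 x2=0xd3 x3=0x13 x4=0x00  N=0 Z=0
after  3: x0=0xd3 x1=0xd3 x2=0xd3 x3=0x13 x4=0x00  N=1 Z=0
after  4: x0=0xd3 x1=0xd3 x2=0xd3 x3=0x13 x4=0xc0  N=1 Z=0
after  5: x0=0xd3 x1=0xd3 x2=0xe6 x3=0x13 x4=0xc0  N=1 Z=0
after  6: x0=0xd3 x1=0xd3 x2=0xe6 x3=0x13 x4=0xd3  N=1 Z=0
after  7: x0=0xd3 x1=0xd3 x2=0xe6 x3=0x00 x4=0xd3  N=0 Z=1
after  8: x0=0xd3 x1=0xd3 x2=0xe6 x3=0x00 x4=0xd3  N=0 Z=1
-- IRQ taken; context saved, return-PC = 9 --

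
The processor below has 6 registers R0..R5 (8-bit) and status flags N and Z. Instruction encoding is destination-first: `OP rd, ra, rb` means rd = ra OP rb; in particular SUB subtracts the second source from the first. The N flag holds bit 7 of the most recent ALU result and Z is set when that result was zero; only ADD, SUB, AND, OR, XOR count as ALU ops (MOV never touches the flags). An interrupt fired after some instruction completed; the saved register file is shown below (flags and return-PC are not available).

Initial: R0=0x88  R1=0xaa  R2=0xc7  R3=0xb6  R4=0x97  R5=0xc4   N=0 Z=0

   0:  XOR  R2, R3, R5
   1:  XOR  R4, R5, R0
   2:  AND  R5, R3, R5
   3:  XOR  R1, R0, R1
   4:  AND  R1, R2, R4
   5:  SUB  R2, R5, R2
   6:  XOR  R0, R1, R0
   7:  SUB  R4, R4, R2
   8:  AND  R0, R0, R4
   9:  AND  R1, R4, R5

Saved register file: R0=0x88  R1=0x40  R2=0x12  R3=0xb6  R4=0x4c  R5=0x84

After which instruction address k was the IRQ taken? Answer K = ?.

after  0: R0=0x88 R1=0xaa R2=0x72 R3=0xb6 R4=0x97 R5=0xc4  N=0 Z=0
after  1: R0=0x88 R1=0xaa R2=0x72 R3=0xb6 R4=0x4c R5=0xc4  N=0 Z=0
after  2: R0=0x88 R1=0xaa R2=0x72 R3=0xb6 R4=0x4c R5=0x84  N=1 Z=0
after  3: R0=0x88 R1=0x22 R2=0x72 R3=0xb6 R4=0x4c R5=0x84  N=0 Z=0
after  4: R0=0x88 R1=0x40 R2=0x72 R3=0xb6 R4=0x4c R5=0x84  N=0 Z=0
after  5: R0=0x88 R1=0x40 R2=0x12 R3=0xb6 R4=0x4c R5=0x84  N=0 Z=0
-- IRQ taken; context saved, return-PC = 6 --

K = 5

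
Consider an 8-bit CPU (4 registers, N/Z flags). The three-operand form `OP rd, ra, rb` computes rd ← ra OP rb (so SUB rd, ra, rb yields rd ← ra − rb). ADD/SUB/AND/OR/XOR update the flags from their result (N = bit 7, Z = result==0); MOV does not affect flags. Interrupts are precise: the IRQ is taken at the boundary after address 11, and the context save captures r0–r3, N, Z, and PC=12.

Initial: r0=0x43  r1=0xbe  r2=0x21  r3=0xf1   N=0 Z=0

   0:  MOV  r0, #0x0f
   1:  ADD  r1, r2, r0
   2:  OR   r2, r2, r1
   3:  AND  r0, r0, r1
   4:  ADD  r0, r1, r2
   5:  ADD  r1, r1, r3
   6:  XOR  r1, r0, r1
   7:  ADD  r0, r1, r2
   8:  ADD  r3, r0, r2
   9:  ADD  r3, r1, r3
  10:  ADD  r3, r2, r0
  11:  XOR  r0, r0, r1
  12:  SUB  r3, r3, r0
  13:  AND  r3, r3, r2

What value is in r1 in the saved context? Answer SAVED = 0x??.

SAVED = 0x40

after  0: r0=0x0f r1=0xbe r2=0x21 r3=0xf1  N=0 Z=0
after  1: r0=0x0f r1=0x30 r2=0x21 r3=0xf1  N=0 Z=0
after  2: r0=0x0f r1=0x30 r2=0x31 r3=0xf1  N=0 Z=0
after  3: r0=0x00 r1=0x30 r2=0x31 r3=0xf1  N=0 Z=1
after  4: r0=0x61 r1=0x30 r2=0x31 r3=0xf1  N=0 Z=0
after  5: r0=0x61 r1=0x21 r2=0x31 r3=0xf1  N=0 Z=0
after  6: r0=0x61 r1=0x40 r2=0x31 r3=0xf1  N=0 Z=0
after  7: r0=0x71 r1=0x40 r2=0x31 r3=0xf1  N=0 Z=0
after  8: r0=0x71 r1=0x40 r2=0x31 r3=0xa2  N=1 Z=0
after  9: r0=0x71 r1=0x40 r2=0x31 r3=0xe2  N=1 Z=0
after 10: r0=0x71 r1=0x40 r2=0x31 r3=0xa2  N=1 Z=0
after 11: r0=0x31 r1=0x40 r2=0x31 r3=0xa2  N=0 Z=0
-- IRQ taken; context saved, return-PC = 12 --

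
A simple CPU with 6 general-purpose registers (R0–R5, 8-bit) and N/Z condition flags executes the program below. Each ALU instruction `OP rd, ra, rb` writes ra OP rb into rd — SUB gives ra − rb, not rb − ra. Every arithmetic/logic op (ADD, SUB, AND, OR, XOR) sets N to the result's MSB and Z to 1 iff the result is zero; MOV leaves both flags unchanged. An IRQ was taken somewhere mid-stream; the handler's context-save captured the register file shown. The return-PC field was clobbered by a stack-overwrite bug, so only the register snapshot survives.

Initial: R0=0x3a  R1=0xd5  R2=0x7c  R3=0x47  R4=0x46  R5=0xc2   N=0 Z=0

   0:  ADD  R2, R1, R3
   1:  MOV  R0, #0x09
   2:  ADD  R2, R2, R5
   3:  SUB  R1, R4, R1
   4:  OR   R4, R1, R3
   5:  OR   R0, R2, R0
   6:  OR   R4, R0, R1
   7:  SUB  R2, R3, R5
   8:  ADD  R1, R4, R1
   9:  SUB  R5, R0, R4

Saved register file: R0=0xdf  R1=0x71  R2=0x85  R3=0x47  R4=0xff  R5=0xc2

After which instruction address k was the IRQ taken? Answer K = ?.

after  0: R0=0x3a R1=0xd5 R2=0x1c R3=0x47 R4=0x46 R5=0xc2  N=0 Z=0
after  1: R0=0x09 R1=0xd5 R2=0x1c R3=0x47 R4=0x46 R5=0xc2  N=0 Z=0
after  2: R0=0x09 R1=0xd5 R2=0xde R3=0x47 R4=0x46 R5=0xc2  N=1 Z=0
after  3: R0=0x09 R1=0x71 R2=0xde R3=0x47 R4=0x46 R5=0xc2  N=0 Z=0
after  4: R0=0x09 R1=0x71 R2=0xde R3=0x47 R4=0x77 R5=0xc2  N=0 Z=0
after  5: R0=0xdf R1=0x71 R2=0xde R3=0x47 R4=0x77 R5=0xc2  N=1 Z=0
after  6: R0=0xdf R1=0x71 R2=0xde R3=0x47 R4=0xff R5=0xc2  N=1 Z=0
after  7: R0=0xdf R1=0x71 R2=0x85 R3=0x47 R4=0xff R5=0xc2  N=1 Z=0
-- IRQ taken; context saved, return-PC = 8 --

K = 7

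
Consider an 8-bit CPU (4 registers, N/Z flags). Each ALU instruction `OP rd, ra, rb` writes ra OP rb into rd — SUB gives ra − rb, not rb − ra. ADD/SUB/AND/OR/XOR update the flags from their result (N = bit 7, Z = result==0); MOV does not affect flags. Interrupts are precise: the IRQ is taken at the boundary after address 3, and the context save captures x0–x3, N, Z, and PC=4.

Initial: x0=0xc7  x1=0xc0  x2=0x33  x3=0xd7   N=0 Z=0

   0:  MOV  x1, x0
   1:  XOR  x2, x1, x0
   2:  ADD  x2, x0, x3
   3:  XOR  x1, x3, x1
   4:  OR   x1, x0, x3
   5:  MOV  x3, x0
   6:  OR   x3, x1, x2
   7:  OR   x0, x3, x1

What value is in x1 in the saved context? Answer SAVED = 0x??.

SAVED = 0x10

after  0: x0=0xc7 x1=0xc7 x2=0x33 x3=0xd7  N=0 Z=0
after  1: x0=0xc7 x1=0xc7 x2=0x00 x3=0xd7  N=0 Z=1
after  2: x0=0xc7 x1=0xc7 x2=0x9e x3=0xd7  N=1 Z=0
after  3: x0=0xc7 x1=0x10 x2=0x9e x3=0xd7  N=0 Z=0
-- IRQ taken; context saved, return-PC = 4 --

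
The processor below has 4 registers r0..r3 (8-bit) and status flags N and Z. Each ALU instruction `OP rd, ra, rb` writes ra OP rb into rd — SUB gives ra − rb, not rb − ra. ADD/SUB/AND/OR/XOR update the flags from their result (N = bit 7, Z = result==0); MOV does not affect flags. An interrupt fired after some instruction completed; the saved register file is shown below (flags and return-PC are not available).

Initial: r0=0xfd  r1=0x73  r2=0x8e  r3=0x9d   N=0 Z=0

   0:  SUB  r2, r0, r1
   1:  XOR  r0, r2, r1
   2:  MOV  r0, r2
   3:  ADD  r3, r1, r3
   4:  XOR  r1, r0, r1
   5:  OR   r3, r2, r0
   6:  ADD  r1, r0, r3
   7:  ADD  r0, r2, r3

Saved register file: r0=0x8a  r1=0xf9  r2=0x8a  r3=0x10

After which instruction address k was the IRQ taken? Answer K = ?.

after  0: r0=0xfd r1=0x73 r2=0x8a r3=0x9d  N=1 Z=0
after  1: r0=0xf9 r1=0x73 r2=0x8a r3=0x9d  N=1 Z=0
after  2: r0=0x8a r1=0x73 r2=0x8a r3=0x9d  N=1 Z=0
after  3: r0=0x8a r1=0x73 r2=0x8a r3=0x10  N=0 Z=0
after  4: r0=0x8a r1=0xf9 r2=0x8a r3=0x10  N=1 Z=0
-- IRQ taken; context saved, return-PC = 5 --

K = 4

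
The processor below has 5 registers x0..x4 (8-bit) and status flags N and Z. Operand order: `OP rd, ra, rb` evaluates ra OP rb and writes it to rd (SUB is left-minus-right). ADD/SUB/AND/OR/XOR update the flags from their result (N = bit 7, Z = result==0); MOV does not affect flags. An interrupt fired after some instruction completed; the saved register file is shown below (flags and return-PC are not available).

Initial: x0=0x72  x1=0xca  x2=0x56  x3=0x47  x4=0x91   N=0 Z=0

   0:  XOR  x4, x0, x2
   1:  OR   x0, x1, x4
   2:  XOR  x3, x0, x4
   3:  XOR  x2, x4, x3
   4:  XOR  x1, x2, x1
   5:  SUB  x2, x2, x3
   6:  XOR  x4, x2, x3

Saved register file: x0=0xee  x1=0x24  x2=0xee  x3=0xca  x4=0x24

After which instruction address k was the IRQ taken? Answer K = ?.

after  0: x0=0x72 x1=0xca x2=0x56 x3=0x47 x4=0x24  N=0 Z=0
after  1: x0=0xee x1=0xca x2=0x56 x3=0x47 x4=0x24  N=1 Z=0
after  2: x0=0xee x1=0xca x2=0x56 x3=0xca x4=0x24  N=1 Z=0
after  3: x0=0xee x1=0xca x2=0xee x3=0xca x4=0x24  N=1 Z=0
after  4: x0=0xee x1=0x24 x2=0xee x3=0xca x4=0x24  N=0 Z=0
-- IRQ taken; context saved, return-PC = 5 --

K = 4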